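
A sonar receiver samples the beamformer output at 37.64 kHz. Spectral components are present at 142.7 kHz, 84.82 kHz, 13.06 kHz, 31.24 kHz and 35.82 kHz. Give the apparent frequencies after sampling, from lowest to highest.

fs/2 = 18.82 kHz.
142.7 kHz mod fs = 29.78 kHz.
29.78 kHz > fs/2 = 18.82 kHz, folds to fs − 29.78 kHz = 7.86 kHz.
84.82 kHz mod fs = 9.54 kHz.
9.54 kHz ≤ fs/2 = 18.82 kHz, appears at 9.54 kHz.
13.06 kHz ≤ fs/2 = 18.82 kHz, passes unchanged.
31.24 kHz > fs/2 = 18.82 kHz, folds to fs − 31.24 kHz = 6.4 kHz.
35.82 kHz > fs/2 = 18.82 kHz, folds to fs − 35.82 kHz = 1.82 kHz.
Distinct values: {1.82 kHz, 6.4 kHz, 7.86 kHz, 9.54 kHz, 13.06 kHz}.

1.82 kHz, 6.4 kHz, 7.86 kHz, 9.54 kHz, 13.06 kHz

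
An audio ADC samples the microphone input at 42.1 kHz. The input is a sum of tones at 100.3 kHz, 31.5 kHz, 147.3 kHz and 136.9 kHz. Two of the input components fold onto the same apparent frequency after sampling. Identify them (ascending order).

fs/2 = 21.05 kHz.
100.3 kHz mod fs = 16.1 kHz.
16.1 kHz ≤ fs/2 = 21.05 kHz, appears at 16.1 kHz.
31.5 kHz > fs/2 = 21.05 kHz, folds to fs − 31.5 kHz = 10.6 kHz.
147.3 kHz mod fs = 21 kHz.
21 kHz ≤ fs/2 = 21.05 kHz, appears at 21 kHz.
136.9 kHz mod fs = 10.6 kHz.
10.6 kHz ≤ fs/2 = 21.05 kHz, appears at 10.6 kHz.
31.5 kHz and 136.9 kHz both map to 10.6 kHz.

31.5 kHz, 136.9 kHz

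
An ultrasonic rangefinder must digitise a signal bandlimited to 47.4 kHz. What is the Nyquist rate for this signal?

94.8 kHz

Nyquist rate = 2 × 47.4 kHz = 94.8 kHz.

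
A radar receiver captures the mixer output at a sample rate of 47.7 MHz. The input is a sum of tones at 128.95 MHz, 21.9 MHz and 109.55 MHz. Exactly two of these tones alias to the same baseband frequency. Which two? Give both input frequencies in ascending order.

fs/2 = 23.85 MHz.
128.95 MHz mod fs = 33.55 MHz.
33.55 MHz > fs/2 = 23.85 MHz, folds to fs − 33.55 MHz = 14.15 MHz.
21.9 MHz ≤ fs/2 = 23.85 MHz, passes unchanged.
109.55 MHz mod fs = 14.15 MHz.
14.15 MHz ≤ fs/2 = 23.85 MHz, appears at 14.15 MHz.
109.55 MHz and 128.95 MHz both map to 14.15 MHz.

109.55 MHz, 128.95 MHz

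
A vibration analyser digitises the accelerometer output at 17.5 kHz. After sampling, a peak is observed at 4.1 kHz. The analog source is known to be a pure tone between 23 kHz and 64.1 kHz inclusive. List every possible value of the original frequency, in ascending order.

30.9 kHz, 39.1 kHz, 48.4 kHz, 56.6 kHz

Frequencies that alias to 4.1 kHz are k·fs ± 4.1 kHz for integer k ≥ 0.
k=0: 4.1 kHz.
k=1: 13.4 kHz, 21.6 kHz.
k=2: 30.9 kHz, 39.1 kHz.
k=3: 48.4 kHz, 56.6 kHz.
k=4: 65.9 kHz, 74.1 kHz.
Within [23 kHz, 64.1 kHz]: 30.9 kHz, 39.1 kHz, 48.4 kHz, 56.6 kHz.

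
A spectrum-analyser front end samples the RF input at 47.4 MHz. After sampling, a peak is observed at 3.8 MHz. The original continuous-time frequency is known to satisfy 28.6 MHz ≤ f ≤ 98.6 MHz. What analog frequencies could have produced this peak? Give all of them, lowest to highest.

43.6 MHz, 51.2 MHz, 91 MHz, 98.6 MHz

Frequencies that alias to 3.8 MHz are k·fs ± 3.8 MHz for integer k ≥ 0.
k=0: 3.8 MHz.
k=1: 43.6 MHz, 51.2 MHz.
k=2: 91 MHz, 98.6 MHz.
k=3: 138.4 MHz, 146 MHz.
Within [28.6 MHz, 98.6 MHz]: 43.6 MHz, 51.2 MHz, 91 MHz, 98.6 MHz.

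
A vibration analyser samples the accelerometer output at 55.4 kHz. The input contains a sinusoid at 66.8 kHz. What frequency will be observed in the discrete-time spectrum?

66.8 kHz mod fs = 11.4 kHz.
11.4 kHz ≤ fs/2 = 27.7 kHz, appears at 11.4 kHz.

11.4 kHz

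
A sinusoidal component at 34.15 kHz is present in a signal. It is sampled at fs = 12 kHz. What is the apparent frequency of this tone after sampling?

1.85 kHz

34.15 kHz mod fs = 10.15 kHz.
10.15 kHz > fs/2 = 6 kHz, folds to fs − 10.15 kHz = 1.85 kHz.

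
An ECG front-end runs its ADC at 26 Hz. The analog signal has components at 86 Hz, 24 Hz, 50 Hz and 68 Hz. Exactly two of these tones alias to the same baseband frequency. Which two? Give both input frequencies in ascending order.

fs/2 = 13 Hz.
86 Hz mod fs = 8 Hz.
8 Hz ≤ fs/2 = 13 Hz, appears at 8 Hz.
24 Hz > fs/2 = 13 Hz, folds to fs − 24 Hz = 2 Hz.
50 Hz mod fs = 24 Hz.
24 Hz > fs/2 = 13 Hz, folds to fs − 24 Hz = 2 Hz.
68 Hz mod fs = 16 Hz.
16 Hz > fs/2 = 13 Hz, folds to fs − 16 Hz = 10 Hz.
24 Hz and 50 Hz both map to 2 Hz.

24 Hz, 50 Hz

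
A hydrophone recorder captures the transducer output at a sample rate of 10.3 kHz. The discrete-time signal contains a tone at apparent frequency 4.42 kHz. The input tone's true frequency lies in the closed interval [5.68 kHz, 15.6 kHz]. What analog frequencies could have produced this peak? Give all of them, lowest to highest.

Frequencies that alias to 4.42 kHz are k·fs ± 4.42 kHz for integer k ≥ 0.
k=0: 4.42 kHz.
k=1: 5.88 kHz, 14.72 kHz.
k=2: 16.18 kHz, 25.02 kHz.
Within [5.68 kHz, 15.6 kHz]: 5.88 kHz, 14.72 kHz.

5.88 kHz, 14.72 kHz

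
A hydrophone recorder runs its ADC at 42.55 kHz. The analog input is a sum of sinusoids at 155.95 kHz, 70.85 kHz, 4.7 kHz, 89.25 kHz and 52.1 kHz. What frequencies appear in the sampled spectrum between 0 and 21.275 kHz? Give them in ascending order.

4.15 kHz, 4.7 kHz, 9.55 kHz, 14.25 kHz

fs/2 = 21.275 kHz.
155.95 kHz mod fs = 28.3 kHz.
28.3 kHz > fs/2 = 21.275 kHz, folds to fs − 28.3 kHz = 14.25 kHz.
70.85 kHz mod fs = 28.3 kHz.
28.3 kHz > fs/2 = 21.275 kHz, folds to fs − 28.3 kHz = 14.25 kHz.
4.7 kHz ≤ fs/2 = 21.275 kHz, passes unchanged.
89.25 kHz mod fs = 4.15 kHz.
4.15 kHz ≤ fs/2 = 21.275 kHz, appears at 4.15 kHz.
52.1 kHz mod fs = 9.55 kHz.
9.55 kHz ≤ fs/2 = 21.275 kHz, appears at 9.55 kHz.
Distinct values: {4.15 kHz, 4.7 kHz, 9.55 kHz, 14.25 kHz}.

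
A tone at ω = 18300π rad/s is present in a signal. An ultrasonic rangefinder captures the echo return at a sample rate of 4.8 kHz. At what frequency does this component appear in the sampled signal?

0.45 kHz

ω = 18300π rad/s → f = ω/(2π) = 9150 Hz = 9.15 kHz.
9.15 kHz mod fs = 4.35 kHz.
4.35 kHz > fs/2 = 2.4 kHz, folds to fs − 4.35 kHz = 0.45 kHz.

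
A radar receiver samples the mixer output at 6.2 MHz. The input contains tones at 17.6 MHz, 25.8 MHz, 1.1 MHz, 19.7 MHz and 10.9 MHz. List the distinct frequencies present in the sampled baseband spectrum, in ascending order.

fs/2 = 3.1 MHz.
17.6 MHz mod fs = 5.2 MHz.
5.2 MHz > fs/2 = 3.1 MHz, folds to fs − 5.2 MHz = 1 MHz.
25.8 MHz mod fs = 1 MHz.
1 MHz ≤ fs/2 = 3.1 MHz, appears at 1 MHz.
1.1 MHz ≤ fs/2 = 3.1 MHz, passes unchanged.
19.7 MHz mod fs = 1.1 MHz.
1.1 MHz ≤ fs/2 = 3.1 MHz, appears at 1.1 MHz.
10.9 MHz mod fs = 4.7 MHz.
4.7 MHz > fs/2 = 3.1 MHz, folds to fs − 4.7 MHz = 1.5 MHz.
Distinct values: {1 MHz, 1.1 MHz, 1.5 MHz}.

1 MHz, 1.1 MHz, 1.5 MHz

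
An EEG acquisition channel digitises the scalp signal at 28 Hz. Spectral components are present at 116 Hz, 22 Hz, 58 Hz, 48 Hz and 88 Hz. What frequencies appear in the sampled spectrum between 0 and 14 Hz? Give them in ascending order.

fs/2 = 14 Hz.
116 Hz mod fs = 4 Hz.
4 Hz ≤ fs/2 = 14 Hz, appears at 4 Hz.
22 Hz > fs/2 = 14 Hz, folds to fs − 22 Hz = 6 Hz.
58 Hz mod fs = 2 Hz.
2 Hz ≤ fs/2 = 14 Hz, appears at 2 Hz.
48 Hz mod fs = 20 Hz.
20 Hz > fs/2 = 14 Hz, folds to fs − 20 Hz = 8 Hz.
88 Hz mod fs = 4 Hz.
4 Hz ≤ fs/2 = 14 Hz, appears at 4 Hz.
Distinct values: {2 Hz, 4 Hz, 6 Hz, 8 Hz}.

2 Hz, 4 Hz, 6 Hz, 8 Hz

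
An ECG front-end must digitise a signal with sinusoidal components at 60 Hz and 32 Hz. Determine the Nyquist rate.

120 Hz

Highest-frequency component: 60 Hz.
Nyquist rate = 2 × 60 Hz = 120 Hz.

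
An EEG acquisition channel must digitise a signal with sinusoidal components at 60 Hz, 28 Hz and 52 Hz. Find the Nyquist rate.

120 Hz

Highest-frequency component: 60 Hz.
Nyquist rate = 2 × 60 Hz = 120 Hz.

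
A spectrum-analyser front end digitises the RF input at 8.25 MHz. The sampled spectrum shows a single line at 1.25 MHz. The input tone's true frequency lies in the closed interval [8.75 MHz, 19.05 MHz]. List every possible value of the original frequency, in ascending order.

Frequencies that alias to 1.25 MHz are k·fs ± 1.25 MHz for integer k ≥ 0.
k=0: 1.25 MHz.
k=1: 7 MHz, 9.5 MHz.
k=2: 15.25 MHz, 17.75 MHz.
k=3: 23.5 MHz, 26 MHz.
Within [8.75 MHz, 19.05 MHz]: 9.5 MHz, 15.25 MHz, 17.75 MHz.

9.5 MHz, 15.25 MHz, 17.75 MHz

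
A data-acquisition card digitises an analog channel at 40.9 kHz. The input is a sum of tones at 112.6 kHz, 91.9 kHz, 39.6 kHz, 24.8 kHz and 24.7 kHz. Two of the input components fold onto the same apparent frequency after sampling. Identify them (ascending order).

91.9 kHz, 112.6 kHz

fs/2 = 20.45 kHz.
112.6 kHz mod fs = 30.8 kHz.
30.8 kHz > fs/2 = 20.45 kHz, folds to fs − 30.8 kHz = 10.1 kHz.
91.9 kHz mod fs = 10.1 kHz.
10.1 kHz ≤ fs/2 = 20.45 kHz, appears at 10.1 kHz.
39.6 kHz > fs/2 = 20.45 kHz, folds to fs − 39.6 kHz = 1.3 kHz.
24.8 kHz > fs/2 = 20.45 kHz, folds to fs − 24.8 kHz = 16.1 kHz.
24.7 kHz > fs/2 = 20.45 kHz, folds to fs − 24.7 kHz = 16.2 kHz.
91.9 kHz and 112.6 kHz both map to 10.1 kHz.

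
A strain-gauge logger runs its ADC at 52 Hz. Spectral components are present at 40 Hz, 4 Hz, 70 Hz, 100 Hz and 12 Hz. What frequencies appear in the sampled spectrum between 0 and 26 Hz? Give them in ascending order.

fs/2 = 26 Hz.
40 Hz > fs/2 = 26 Hz, folds to fs − 40 Hz = 12 Hz.
4 Hz ≤ fs/2 = 26 Hz, passes unchanged.
70 Hz mod fs = 18 Hz.
18 Hz ≤ fs/2 = 26 Hz, appears at 18 Hz.
100 Hz mod fs = 48 Hz.
48 Hz > fs/2 = 26 Hz, folds to fs − 48 Hz = 4 Hz.
12 Hz ≤ fs/2 = 26 Hz, passes unchanged.
Distinct values: {4 Hz, 12 Hz, 18 Hz}.

4 Hz, 12 Hz, 18 Hz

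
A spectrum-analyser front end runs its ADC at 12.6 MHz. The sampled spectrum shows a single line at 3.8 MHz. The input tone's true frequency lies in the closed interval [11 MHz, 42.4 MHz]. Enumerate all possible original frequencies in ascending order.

16.4 MHz, 21.4 MHz, 29 MHz, 34 MHz, 41.6 MHz

Frequencies that alias to 3.8 MHz are k·fs ± 3.8 MHz for integer k ≥ 0.
k=0: 3.8 MHz.
k=1: 8.8 MHz, 16.4 MHz.
k=2: 21.4 MHz, 29 MHz.
k=3: 34 MHz, 41.6 MHz.
k=4: 46.6 MHz, 54.2 MHz.
Within [11 MHz, 42.4 MHz]: 16.4 MHz, 21.4 MHz, 29 MHz, 34 MHz, 41.6 MHz.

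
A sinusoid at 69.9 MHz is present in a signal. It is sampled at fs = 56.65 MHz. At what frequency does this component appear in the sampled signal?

69.9 MHz mod fs = 13.25 MHz.
13.25 MHz ≤ fs/2 = 28.325 MHz, appears at 13.25 MHz.

13.25 MHz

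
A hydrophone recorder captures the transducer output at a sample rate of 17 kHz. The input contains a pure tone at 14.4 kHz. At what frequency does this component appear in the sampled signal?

2.6 kHz

14.4 kHz > fs/2 = 8.5 kHz, folds to fs − 14.4 kHz = 2.6 kHz.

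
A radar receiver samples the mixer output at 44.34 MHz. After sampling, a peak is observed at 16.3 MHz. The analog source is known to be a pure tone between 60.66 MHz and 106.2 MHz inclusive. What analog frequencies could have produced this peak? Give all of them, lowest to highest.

72.38 MHz, 104.98 MHz

Frequencies that alias to 16.3 MHz are k·fs ± 16.3 MHz for integer k ≥ 0.
k=0: 16.3 MHz.
k=1: 28.04 MHz, 60.64 MHz.
k=2: 72.38 MHz, 104.98 MHz.
k=3: 116.72 MHz, 149.32 MHz.
Within [60.66 MHz, 106.2 MHz]: 72.38 MHz, 104.98 MHz.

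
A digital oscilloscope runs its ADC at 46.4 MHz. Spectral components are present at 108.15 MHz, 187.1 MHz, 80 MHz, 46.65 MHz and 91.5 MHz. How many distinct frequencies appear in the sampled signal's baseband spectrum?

5

fs/2 = 23.2 MHz.
108.15 MHz mod fs = 15.35 MHz.
15.35 MHz ≤ fs/2 = 23.2 MHz, appears at 15.35 MHz.
187.1 MHz mod fs = 1.5 MHz.
1.5 MHz ≤ fs/2 = 23.2 MHz, appears at 1.5 MHz.
80 MHz mod fs = 33.6 MHz.
33.6 MHz > fs/2 = 23.2 MHz, folds to fs − 33.6 MHz = 12.8 MHz.
46.65 MHz mod fs = 0.25 MHz.
0.25 MHz ≤ fs/2 = 23.2 MHz, appears at 0.25 MHz.
91.5 MHz mod fs = 45.1 MHz.
45.1 MHz > fs/2 = 23.2 MHz, folds to fs − 45.1 MHz = 1.3 MHz.
Distinct values: {0.25 MHz, 1.3 MHz, 1.5 MHz, 12.8 MHz, 15.35 MHz} → 5.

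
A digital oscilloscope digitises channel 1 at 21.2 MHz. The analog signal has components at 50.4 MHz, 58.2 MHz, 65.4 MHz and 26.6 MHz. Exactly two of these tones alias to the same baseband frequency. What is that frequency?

5.4 MHz

fs/2 = 10.6 MHz.
50.4 MHz mod fs = 8 MHz.
8 MHz ≤ fs/2 = 10.6 MHz, appears at 8 MHz.
58.2 MHz mod fs = 15.8 MHz.
15.8 MHz > fs/2 = 10.6 MHz, folds to fs − 15.8 MHz = 5.4 MHz.
65.4 MHz mod fs = 1.8 MHz.
1.8 MHz ≤ fs/2 = 10.6 MHz, appears at 1.8 MHz.
26.6 MHz mod fs = 5.4 MHz.
5.4 MHz ≤ fs/2 = 10.6 MHz, appears at 5.4 MHz.
26.6 MHz and 58.2 MHz both map to 5.4 MHz.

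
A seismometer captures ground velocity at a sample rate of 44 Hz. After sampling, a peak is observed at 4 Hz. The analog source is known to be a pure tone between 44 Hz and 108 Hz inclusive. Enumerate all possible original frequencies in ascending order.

48 Hz, 84 Hz, 92 Hz

Frequencies that alias to 4 Hz are k·fs ± 4 Hz for integer k ≥ 0.
k=0: 4 Hz.
k=1: 40 Hz, 48 Hz.
k=2: 84 Hz, 92 Hz.
k=3: 128 Hz, 136 Hz.
Within [44 Hz, 108 Hz]: 48 Hz, 84 Hz, 92 Hz.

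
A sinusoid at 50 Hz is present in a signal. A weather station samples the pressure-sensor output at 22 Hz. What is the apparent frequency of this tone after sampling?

6 Hz

50 Hz mod fs = 6 Hz.
6 Hz ≤ fs/2 = 11 Hz, appears at 6 Hz.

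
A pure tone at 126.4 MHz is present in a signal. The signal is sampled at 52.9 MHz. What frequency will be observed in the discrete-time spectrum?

126.4 MHz mod fs = 20.6 MHz.
20.6 MHz ≤ fs/2 = 26.45 MHz, appears at 20.6 MHz.

20.6 MHz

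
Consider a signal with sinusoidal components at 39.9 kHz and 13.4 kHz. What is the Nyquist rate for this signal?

Highest-frequency component: 39.9 kHz.
Nyquist rate = 2 × 39.9 kHz = 79.8 kHz.

79.8 kHz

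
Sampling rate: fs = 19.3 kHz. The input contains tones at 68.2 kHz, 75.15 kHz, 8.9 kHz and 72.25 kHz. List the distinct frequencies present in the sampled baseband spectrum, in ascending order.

fs/2 = 9.65 kHz.
68.2 kHz mod fs = 10.3 kHz.
10.3 kHz > fs/2 = 9.65 kHz, folds to fs − 10.3 kHz = 9 kHz.
75.15 kHz mod fs = 17.25 kHz.
17.25 kHz > fs/2 = 9.65 kHz, folds to fs − 17.25 kHz = 2.05 kHz.
8.9 kHz ≤ fs/2 = 9.65 kHz, passes unchanged.
72.25 kHz mod fs = 14.35 kHz.
14.35 kHz > fs/2 = 9.65 kHz, folds to fs − 14.35 kHz = 4.95 kHz.
Distinct values: {2.05 kHz, 4.95 kHz, 8.9 kHz, 9 kHz}.

2.05 kHz, 4.95 kHz, 8.9 kHz, 9 kHz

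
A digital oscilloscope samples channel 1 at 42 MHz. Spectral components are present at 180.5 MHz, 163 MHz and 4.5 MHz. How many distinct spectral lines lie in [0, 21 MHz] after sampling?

3

fs/2 = 21 MHz.
180.5 MHz mod fs = 12.5 MHz.
12.5 MHz ≤ fs/2 = 21 MHz, appears at 12.5 MHz.
163 MHz mod fs = 37 MHz.
37 MHz > fs/2 = 21 MHz, folds to fs − 37 MHz = 5 MHz.
4.5 MHz ≤ fs/2 = 21 MHz, passes unchanged.
Distinct values: {4.5 MHz, 5 MHz, 12.5 MHz} → 3.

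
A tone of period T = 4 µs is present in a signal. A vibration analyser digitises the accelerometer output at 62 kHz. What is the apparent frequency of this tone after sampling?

T = 4 µs → f = 1/T = 250 kHz.
250 kHz mod fs = 2 kHz.
2 kHz ≤ fs/2 = 31 kHz, appears at 2 kHz.

2 kHz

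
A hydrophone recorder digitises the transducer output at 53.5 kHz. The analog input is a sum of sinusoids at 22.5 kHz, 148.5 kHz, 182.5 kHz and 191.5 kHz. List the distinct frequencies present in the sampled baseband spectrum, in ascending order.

fs/2 = 26.75 kHz.
22.5 kHz ≤ fs/2 = 26.75 kHz, passes unchanged.
148.5 kHz mod fs = 41.5 kHz.
41.5 kHz > fs/2 = 26.75 kHz, folds to fs − 41.5 kHz = 12 kHz.
182.5 kHz mod fs = 22 kHz.
22 kHz ≤ fs/2 = 26.75 kHz, appears at 22 kHz.
191.5 kHz mod fs = 31 kHz.
31 kHz > fs/2 = 26.75 kHz, folds to fs − 31 kHz = 22.5 kHz.
Distinct values: {12 kHz, 22 kHz, 22.5 kHz}.

12 kHz, 22 kHz, 22.5 kHz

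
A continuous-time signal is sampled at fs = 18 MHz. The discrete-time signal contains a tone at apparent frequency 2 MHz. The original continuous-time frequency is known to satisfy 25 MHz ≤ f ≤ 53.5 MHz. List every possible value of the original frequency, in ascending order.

34 MHz, 38 MHz, 52 MHz

Frequencies that alias to 2 MHz are k·fs ± 2 MHz for integer k ≥ 0.
k=0: 2 MHz.
k=1: 16 MHz, 20 MHz.
k=2: 34 MHz, 38 MHz.
k=3: 52 MHz, 56 MHz.
k=4: 70 MHz, 74 MHz.
Within [25 MHz, 53.5 MHz]: 34 MHz, 38 MHz, 52 MHz.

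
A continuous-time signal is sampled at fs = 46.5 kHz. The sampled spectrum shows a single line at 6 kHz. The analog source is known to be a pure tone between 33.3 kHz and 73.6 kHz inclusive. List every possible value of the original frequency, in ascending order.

Frequencies that alias to 6 kHz are k·fs ± 6 kHz for integer k ≥ 0.
k=0: 6 kHz.
k=1: 40.5 kHz, 52.5 kHz.
k=2: 87 kHz, 99 kHz.
Within [33.3 kHz, 73.6 kHz]: 40.5 kHz, 52.5 kHz.

40.5 kHz, 52.5 kHz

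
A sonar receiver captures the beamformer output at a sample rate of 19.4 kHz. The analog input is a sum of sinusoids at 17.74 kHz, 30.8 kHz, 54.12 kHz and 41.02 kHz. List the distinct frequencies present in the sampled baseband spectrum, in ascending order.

1.66 kHz, 2.22 kHz, 4.08 kHz, 8 kHz

fs/2 = 9.7 kHz.
17.74 kHz > fs/2 = 9.7 kHz, folds to fs − 17.74 kHz = 1.66 kHz.
30.8 kHz mod fs = 11.4 kHz.
11.4 kHz > fs/2 = 9.7 kHz, folds to fs − 11.4 kHz = 8 kHz.
54.12 kHz mod fs = 15.32 kHz.
15.32 kHz > fs/2 = 9.7 kHz, folds to fs − 15.32 kHz = 4.08 kHz.
41.02 kHz mod fs = 2.22 kHz.
2.22 kHz ≤ fs/2 = 9.7 kHz, appears at 2.22 kHz.
Distinct values: {1.66 kHz, 2.22 kHz, 4.08 kHz, 8 kHz}.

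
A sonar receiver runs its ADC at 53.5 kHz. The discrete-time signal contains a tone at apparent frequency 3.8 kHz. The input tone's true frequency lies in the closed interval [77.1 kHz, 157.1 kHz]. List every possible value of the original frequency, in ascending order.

Frequencies that alias to 3.8 kHz are k·fs ± 3.8 kHz for integer k ≥ 0.
k=0: 3.8 kHz.
k=1: 49.7 kHz, 57.3 kHz.
k=2: 103.2 kHz, 110.8 kHz.
k=3: 156.7 kHz, 164.3 kHz.
k=4: 210.2 kHz, 217.8 kHz.
Within [77.1 kHz, 157.1 kHz]: 103.2 kHz, 110.8 kHz, 156.7 kHz.

103.2 kHz, 110.8 kHz, 156.7 kHz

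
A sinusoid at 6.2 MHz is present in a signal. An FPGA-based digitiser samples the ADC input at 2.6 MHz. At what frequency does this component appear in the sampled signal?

1 MHz

6.2 MHz mod fs = 1 MHz.
1 MHz ≤ fs/2 = 1.3 MHz, appears at 1 MHz.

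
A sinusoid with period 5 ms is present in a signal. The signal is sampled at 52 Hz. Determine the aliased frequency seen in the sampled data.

T = 5 ms → f = 1/T = 200 Hz.
200 Hz mod fs = 44 Hz.
44 Hz > fs/2 = 26 Hz, folds to fs − 44 Hz = 8 Hz.

8 Hz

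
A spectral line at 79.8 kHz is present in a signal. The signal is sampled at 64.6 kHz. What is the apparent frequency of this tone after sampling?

79.8 kHz mod fs = 15.2 kHz.
15.2 kHz ≤ fs/2 = 32.3 kHz, appears at 15.2 kHz.

15.2 kHz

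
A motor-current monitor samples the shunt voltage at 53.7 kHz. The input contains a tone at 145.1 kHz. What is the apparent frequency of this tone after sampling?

16 kHz

145.1 kHz mod fs = 37.7 kHz.
37.7 kHz > fs/2 = 26.85 kHz, folds to fs − 37.7 kHz = 16 kHz.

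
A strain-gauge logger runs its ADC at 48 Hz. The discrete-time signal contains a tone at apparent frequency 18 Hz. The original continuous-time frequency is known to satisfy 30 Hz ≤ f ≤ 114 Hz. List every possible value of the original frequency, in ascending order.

Frequencies that alias to 18 Hz are k·fs ± 18 Hz for integer k ≥ 0.
k=0: 18 Hz.
k=1: 30 Hz, 66 Hz.
k=2: 78 Hz, 114 Hz.
k=3: 126 Hz, 162 Hz.
Within [30 Hz, 114 Hz]: 30 Hz, 66 Hz, 78 Hz, 114 Hz.

30 Hz, 66 Hz, 78 Hz, 114 Hz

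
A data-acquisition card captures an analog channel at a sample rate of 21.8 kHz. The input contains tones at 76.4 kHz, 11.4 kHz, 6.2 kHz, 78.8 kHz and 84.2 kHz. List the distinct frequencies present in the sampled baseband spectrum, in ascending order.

3 kHz, 6.2 kHz, 8.4 kHz, 10.4 kHz, 10.8 kHz

fs/2 = 10.9 kHz.
76.4 kHz mod fs = 11 kHz.
11 kHz > fs/2 = 10.9 kHz, folds to fs − 11 kHz = 10.8 kHz.
11.4 kHz > fs/2 = 10.9 kHz, folds to fs − 11.4 kHz = 10.4 kHz.
6.2 kHz ≤ fs/2 = 10.9 kHz, passes unchanged.
78.8 kHz mod fs = 13.4 kHz.
13.4 kHz > fs/2 = 10.9 kHz, folds to fs − 13.4 kHz = 8.4 kHz.
84.2 kHz mod fs = 18.8 kHz.
18.8 kHz > fs/2 = 10.9 kHz, folds to fs − 18.8 kHz = 3 kHz.
Distinct values: {3 kHz, 6.2 kHz, 8.4 kHz, 10.4 kHz, 10.8 kHz}.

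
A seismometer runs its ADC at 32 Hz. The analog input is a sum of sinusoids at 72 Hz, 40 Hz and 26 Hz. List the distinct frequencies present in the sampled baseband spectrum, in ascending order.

6 Hz, 8 Hz

fs/2 = 16 Hz.
72 Hz mod fs = 8 Hz.
8 Hz ≤ fs/2 = 16 Hz, appears at 8 Hz.
40 Hz mod fs = 8 Hz.
8 Hz ≤ fs/2 = 16 Hz, appears at 8 Hz.
26 Hz > fs/2 = 16 Hz, folds to fs − 26 Hz = 6 Hz.
Distinct values: {6 Hz, 8 Hz}.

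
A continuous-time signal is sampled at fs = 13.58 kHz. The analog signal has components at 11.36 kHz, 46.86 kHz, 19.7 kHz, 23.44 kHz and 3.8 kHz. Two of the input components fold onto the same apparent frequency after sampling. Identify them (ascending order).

fs/2 = 6.79 kHz.
11.36 kHz > fs/2 = 6.79 kHz, folds to fs − 11.36 kHz = 2.22 kHz.
46.86 kHz mod fs = 6.12 kHz.
6.12 kHz ≤ fs/2 = 6.79 kHz, appears at 6.12 kHz.
19.7 kHz mod fs = 6.12 kHz.
6.12 kHz ≤ fs/2 = 6.79 kHz, appears at 6.12 kHz.
23.44 kHz mod fs = 9.86 kHz.
9.86 kHz > fs/2 = 6.79 kHz, folds to fs − 9.86 kHz = 3.72 kHz.
3.8 kHz ≤ fs/2 = 6.79 kHz, passes unchanged.
19.7 kHz and 46.86 kHz both map to 6.12 kHz.

19.7 kHz, 46.86 kHz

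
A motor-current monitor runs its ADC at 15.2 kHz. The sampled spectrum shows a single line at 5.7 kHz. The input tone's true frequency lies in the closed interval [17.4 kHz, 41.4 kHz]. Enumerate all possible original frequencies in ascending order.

20.9 kHz, 24.7 kHz, 36.1 kHz, 39.9 kHz

Frequencies that alias to 5.7 kHz are k·fs ± 5.7 kHz for integer k ≥ 0.
k=0: 5.7 kHz.
k=1: 9.5 kHz, 20.9 kHz.
k=2: 24.7 kHz, 36.1 kHz.
k=3: 39.9 kHz, 51.3 kHz.
k=4: 55.1 kHz, 66.5 kHz.
Within [17.4 kHz, 41.4 kHz]: 20.9 kHz, 24.7 kHz, 36.1 kHz, 39.9 kHz.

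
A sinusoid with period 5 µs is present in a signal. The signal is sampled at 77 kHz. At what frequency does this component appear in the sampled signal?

T = 5 µs → f = 1/T = 200 kHz.
200 kHz mod fs = 46 kHz.
46 kHz > fs/2 = 38.5 kHz, folds to fs − 46 kHz = 31 kHz.

31 kHz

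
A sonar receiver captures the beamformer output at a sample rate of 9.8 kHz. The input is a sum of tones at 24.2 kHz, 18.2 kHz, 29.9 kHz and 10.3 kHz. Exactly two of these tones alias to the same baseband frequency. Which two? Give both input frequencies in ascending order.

fs/2 = 4.9 kHz.
24.2 kHz mod fs = 4.6 kHz.
4.6 kHz ≤ fs/2 = 4.9 kHz, appears at 4.6 kHz.
18.2 kHz mod fs = 8.4 kHz.
8.4 kHz > fs/2 = 4.9 kHz, folds to fs − 8.4 kHz = 1.4 kHz.
29.9 kHz mod fs = 0.5 kHz.
0.5 kHz ≤ fs/2 = 4.9 kHz, appears at 0.5 kHz.
10.3 kHz mod fs = 0.5 kHz.
0.5 kHz ≤ fs/2 = 4.9 kHz, appears at 0.5 kHz.
10.3 kHz and 29.9 kHz both map to 0.5 kHz.

10.3 kHz, 29.9 kHz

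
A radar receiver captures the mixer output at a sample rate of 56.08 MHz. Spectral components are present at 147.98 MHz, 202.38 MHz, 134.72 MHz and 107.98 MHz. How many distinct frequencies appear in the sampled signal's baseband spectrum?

fs/2 = 28.04 MHz.
147.98 MHz mod fs = 35.82 MHz.
35.82 MHz > fs/2 = 28.04 MHz, folds to fs − 35.82 MHz = 20.26 MHz.
202.38 MHz mod fs = 34.14 MHz.
34.14 MHz > fs/2 = 28.04 MHz, folds to fs − 34.14 MHz = 21.94 MHz.
134.72 MHz mod fs = 22.56 MHz.
22.56 MHz ≤ fs/2 = 28.04 MHz, appears at 22.56 MHz.
107.98 MHz mod fs = 51.9 MHz.
51.9 MHz > fs/2 = 28.04 MHz, folds to fs − 51.9 MHz = 4.18 MHz.
Distinct values: {4.18 MHz, 20.26 MHz, 21.94 MHz, 22.56 MHz} → 4.

4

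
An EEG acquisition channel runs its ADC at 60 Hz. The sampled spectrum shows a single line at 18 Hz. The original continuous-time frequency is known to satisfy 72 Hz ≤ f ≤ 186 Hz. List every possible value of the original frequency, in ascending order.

Frequencies that alias to 18 Hz are k·fs ± 18 Hz for integer k ≥ 0.
k=0: 18 Hz.
k=1: 42 Hz, 78 Hz.
k=2: 102 Hz, 138 Hz.
k=3: 162 Hz, 198 Hz.
k=4: 222 Hz, 258 Hz.
Within [72 Hz, 186 Hz]: 78 Hz, 102 Hz, 138 Hz, 162 Hz.

78 Hz, 102 Hz, 138 Hz, 162 Hz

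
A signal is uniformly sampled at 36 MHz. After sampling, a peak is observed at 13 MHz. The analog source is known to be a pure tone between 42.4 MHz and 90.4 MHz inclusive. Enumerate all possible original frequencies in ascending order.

Frequencies that alias to 13 MHz are k·fs ± 13 MHz for integer k ≥ 0.
k=0: 13 MHz.
k=1: 23 MHz, 49 MHz.
k=2: 59 MHz, 85 MHz.
k=3: 95 MHz, 121 MHz.
Within [42.4 MHz, 90.4 MHz]: 49 MHz, 59 MHz, 85 MHz.

49 MHz, 59 MHz, 85 MHz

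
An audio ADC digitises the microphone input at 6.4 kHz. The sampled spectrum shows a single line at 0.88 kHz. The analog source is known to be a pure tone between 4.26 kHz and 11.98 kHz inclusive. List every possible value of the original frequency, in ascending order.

5.52 kHz, 7.28 kHz, 11.92 kHz

Frequencies that alias to 0.88 kHz are k·fs ± 0.88 kHz for integer k ≥ 0.
k=0: 0.88 kHz.
k=1: 5.52 kHz, 7.28 kHz.
k=2: 11.92 kHz, 13.68 kHz.
k=3: 18.32 kHz, 20.08 kHz.
Within [4.26 kHz, 11.98 kHz]: 5.52 kHz, 7.28 kHz, 11.92 kHz.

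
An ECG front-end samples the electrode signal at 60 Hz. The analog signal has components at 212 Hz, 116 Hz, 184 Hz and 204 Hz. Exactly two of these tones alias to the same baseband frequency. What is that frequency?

fs/2 = 30 Hz.
212 Hz mod fs = 32 Hz.
32 Hz > fs/2 = 30 Hz, folds to fs − 32 Hz = 28 Hz.
116 Hz mod fs = 56 Hz.
56 Hz > fs/2 = 30 Hz, folds to fs − 56 Hz = 4 Hz.
184 Hz mod fs = 4 Hz.
4 Hz ≤ fs/2 = 30 Hz, appears at 4 Hz.
204 Hz mod fs = 24 Hz.
24 Hz ≤ fs/2 = 30 Hz, appears at 24 Hz.
116 Hz and 184 Hz both map to 4 Hz.

4 Hz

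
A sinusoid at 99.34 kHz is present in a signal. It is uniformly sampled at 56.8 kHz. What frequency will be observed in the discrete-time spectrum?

14.26 kHz

99.34 kHz mod fs = 42.54 kHz.
42.54 kHz > fs/2 = 28.4 kHz, folds to fs − 42.54 kHz = 14.26 kHz.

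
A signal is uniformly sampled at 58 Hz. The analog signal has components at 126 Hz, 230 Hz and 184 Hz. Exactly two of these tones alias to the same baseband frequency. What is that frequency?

fs/2 = 29 Hz.
126 Hz mod fs = 10 Hz.
10 Hz ≤ fs/2 = 29 Hz, appears at 10 Hz.
230 Hz mod fs = 56 Hz.
56 Hz > fs/2 = 29 Hz, folds to fs − 56 Hz = 2 Hz.
184 Hz mod fs = 10 Hz.
10 Hz ≤ fs/2 = 29 Hz, appears at 10 Hz.
126 Hz and 184 Hz both map to 10 Hz.

10 Hz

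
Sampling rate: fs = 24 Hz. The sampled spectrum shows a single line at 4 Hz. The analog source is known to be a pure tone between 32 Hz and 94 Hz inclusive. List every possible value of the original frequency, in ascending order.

Frequencies that alias to 4 Hz are k·fs ± 4 Hz for integer k ≥ 0.
k=0: 4 Hz.
k=1: 20 Hz, 28 Hz.
k=2: 44 Hz, 52 Hz.
k=3: 68 Hz, 76 Hz.
k=4: 92 Hz, 100 Hz.
k=5: 116 Hz, 124 Hz.
Within [32 Hz, 94 Hz]: 44 Hz, 52 Hz, 68 Hz, 76 Hz, 92 Hz.

44 Hz, 52 Hz, 68 Hz, 76 Hz, 92 Hz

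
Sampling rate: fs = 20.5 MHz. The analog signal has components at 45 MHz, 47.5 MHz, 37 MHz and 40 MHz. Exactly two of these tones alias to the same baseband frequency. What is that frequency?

4 MHz

fs/2 = 10.25 MHz.
45 MHz mod fs = 4 MHz.
4 MHz ≤ fs/2 = 10.25 MHz, appears at 4 MHz.
47.5 MHz mod fs = 6.5 MHz.
6.5 MHz ≤ fs/2 = 10.25 MHz, appears at 6.5 MHz.
37 MHz mod fs = 16.5 MHz.
16.5 MHz > fs/2 = 10.25 MHz, folds to fs − 16.5 MHz = 4 MHz.
40 MHz mod fs = 19.5 MHz.
19.5 MHz > fs/2 = 10.25 MHz, folds to fs − 19.5 MHz = 1 MHz.
37 MHz and 45 MHz both map to 4 MHz.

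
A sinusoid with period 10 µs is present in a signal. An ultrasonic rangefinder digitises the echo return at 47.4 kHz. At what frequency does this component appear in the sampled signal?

T = 10 µs → f = 1/T = 100 kHz.
100 kHz mod fs = 5.2 kHz.
5.2 kHz ≤ fs/2 = 23.7 kHz, appears at 5.2 kHz.

5.2 kHz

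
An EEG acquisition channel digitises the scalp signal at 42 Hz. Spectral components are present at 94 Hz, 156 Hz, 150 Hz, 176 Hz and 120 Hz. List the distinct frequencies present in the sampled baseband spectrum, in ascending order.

fs/2 = 21 Hz.
94 Hz mod fs = 10 Hz.
10 Hz ≤ fs/2 = 21 Hz, appears at 10 Hz.
156 Hz mod fs = 30 Hz.
30 Hz > fs/2 = 21 Hz, folds to fs − 30 Hz = 12 Hz.
150 Hz mod fs = 24 Hz.
24 Hz > fs/2 = 21 Hz, folds to fs − 24 Hz = 18 Hz.
176 Hz mod fs = 8 Hz.
8 Hz ≤ fs/2 = 21 Hz, appears at 8 Hz.
120 Hz mod fs = 36 Hz.
36 Hz > fs/2 = 21 Hz, folds to fs − 36 Hz = 6 Hz.
Distinct values: {6 Hz, 8 Hz, 10 Hz, 12 Hz, 18 Hz}.

6 Hz, 8 Hz, 10 Hz, 12 Hz, 18 Hz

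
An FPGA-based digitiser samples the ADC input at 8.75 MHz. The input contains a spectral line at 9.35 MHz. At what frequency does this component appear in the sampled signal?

9.35 MHz mod fs = 0.6 MHz.
0.6 MHz ≤ fs/2 = 4.375 MHz, appears at 0.6 MHz.

0.6 MHz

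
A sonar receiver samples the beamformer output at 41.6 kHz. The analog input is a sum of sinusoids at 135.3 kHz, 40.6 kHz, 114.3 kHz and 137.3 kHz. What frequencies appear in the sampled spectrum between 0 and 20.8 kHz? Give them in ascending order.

fs/2 = 20.8 kHz.
135.3 kHz mod fs = 10.5 kHz.
10.5 kHz ≤ fs/2 = 20.8 kHz, appears at 10.5 kHz.
40.6 kHz > fs/2 = 20.8 kHz, folds to fs − 40.6 kHz = 1 kHz.
114.3 kHz mod fs = 31.1 kHz.
31.1 kHz > fs/2 = 20.8 kHz, folds to fs − 31.1 kHz = 10.5 kHz.
137.3 kHz mod fs = 12.5 kHz.
12.5 kHz ≤ fs/2 = 20.8 kHz, appears at 12.5 kHz.
Distinct values: {1 kHz, 10.5 kHz, 12.5 kHz}.

1 kHz, 10.5 kHz, 12.5 kHz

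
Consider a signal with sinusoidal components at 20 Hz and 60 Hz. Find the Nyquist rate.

120 Hz

Highest-frequency component: 60 Hz.
Nyquist rate = 2 × 60 Hz = 120 Hz.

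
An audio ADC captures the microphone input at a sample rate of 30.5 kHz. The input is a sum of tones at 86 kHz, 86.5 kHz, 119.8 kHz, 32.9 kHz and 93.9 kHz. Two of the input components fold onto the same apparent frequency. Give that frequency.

fs/2 = 15.25 kHz.
86 kHz mod fs = 25 kHz.
25 kHz > fs/2 = 15.25 kHz, folds to fs − 25 kHz = 5.5 kHz.
86.5 kHz mod fs = 25.5 kHz.
25.5 kHz > fs/2 = 15.25 kHz, folds to fs − 25.5 kHz = 5 kHz.
119.8 kHz mod fs = 28.3 kHz.
28.3 kHz > fs/2 = 15.25 kHz, folds to fs − 28.3 kHz = 2.2 kHz.
32.9 kHz mod fs = 2.4 kHz.
2.4 kHz ≤ fs/2 = 15.25 kHz, appears at 2.4 kHz.
93.9 kHz mod fs = 2.4 kHz.
2.4 kHz ≤ fs/2 = 15.25 kHz, appears at 2.4 kHz.
32.9 kHz and 93.9 kHz both map to 2.4 kHz.

2.4 kHz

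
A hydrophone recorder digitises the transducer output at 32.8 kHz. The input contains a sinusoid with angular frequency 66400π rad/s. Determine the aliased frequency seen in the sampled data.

ω = 66400π rad/s → f = ω/(2π) = 33200 Hz = 33.2 kHz.
33.2 kHz mod fs = 0.4 kHz.
0.4 kHz ≤ fs/2 = 16.4 kHz, appears at 0.4 kHz.

0.4 kHz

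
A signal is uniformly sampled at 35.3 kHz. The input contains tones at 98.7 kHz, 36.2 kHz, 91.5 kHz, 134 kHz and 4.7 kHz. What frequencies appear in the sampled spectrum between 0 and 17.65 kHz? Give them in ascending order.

0.9 kHz, 4.7 kHz, 7.2 kHz, 14.4 kHz

fs/2 = 17.65 kHz.
98.7 kHz mod fs = 28.1 kHz.
28.1 kHz > fs/2 = 17.65 kHz, folds to fs − 28.1 kHz = 7.2 kHz.
36.2 kHz mod fs = 0.9 kHz.
0.9 kHz ≤ fs/2 = 17.65 kHz, appears at 0.9 kHz.
91.5 kHz mod fs = 20.9 kHz.
20.9 kHz > fs/2 = 17.65 kHz, folds to fs − 20.9 kHz = 14.4 kHz.
134 kHz mod fs = 28.1 kHz.
28.1 kHz > fs/2 = 17.65 kHz, folds to fs − 28.1 kHz = 7.2 kHz.
4.7 kHz ≤ fs/2 = 17.65 kHz, passes unchanged.
Distinct values: {0.9 kHz, 4.7 kHz, 7.2 kHz, 14.4 kHz}.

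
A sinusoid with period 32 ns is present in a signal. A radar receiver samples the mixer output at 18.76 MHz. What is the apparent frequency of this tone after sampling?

6.27 MHz

T = 32 ns → f = 1/T = 31.25 MHz.
31.25 MHz mod fs = 12.49 MHz.
12.49 MHz > fs/2 = 9.38 MHz, folds to fs − 12.49 MHz = 6.27 MHz.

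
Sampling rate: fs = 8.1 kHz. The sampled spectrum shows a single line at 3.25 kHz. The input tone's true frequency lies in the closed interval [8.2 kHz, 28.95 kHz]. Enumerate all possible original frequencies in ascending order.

Frequencies that alias to 3.25 kHz are k·fs ± 3.25 kHz for integer k ≥ 0.
k=0: 3.25 kHz.
k=1: 4.85 kHz, 11.35 kHz.
k=2: 12.95 kHz, 19.45 kHz.
k=3: 21.05 kHz, 27.55 kHz.
k=4: 29.15 kHz, 35.65 kHz.
Within [8.2 kHz, 28.95 kHz]: 11.35 kHz, 12.95 kHz, 19.45 kHz, 21.05 kHz, 27.55 kHz.

11.35 kHz, 12.95 kHz, 19.45 kHz, 21.05 kHz, 27.55 kHz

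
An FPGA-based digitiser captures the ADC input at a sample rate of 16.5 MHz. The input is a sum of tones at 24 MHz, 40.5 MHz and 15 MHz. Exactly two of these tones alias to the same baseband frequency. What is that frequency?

fs/2 = 8.25 MHz.
24 MHz mod fs = 7.5 MHz.
7.5 MHz ≤ fs/2 = 8.25 MHz, appears at 7.5 MHz.
40.5 MHz mod fs = 7.5 MHz.
7.5 MHz ≤ fs/2 = 8.25 MHz, appears at 7.5 MHz.
15 MHz > fs/2 = 8.25 MHz, folds to fs − 15 MHz = 1.5 MHz.
24 MHz and 40.5 MHz both map to 7.5 MHz.

7.5 MHz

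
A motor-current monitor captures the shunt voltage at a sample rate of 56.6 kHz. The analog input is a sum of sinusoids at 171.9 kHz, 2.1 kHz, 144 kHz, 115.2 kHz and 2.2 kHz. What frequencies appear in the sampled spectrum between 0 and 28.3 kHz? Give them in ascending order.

2 kHz, 2.1 kHz, 2.2 kHz, 25.8 kHz

fs/2 = 28.3 kHz.
171.9 kHz mod fs = 2.1 kHz.
2.1 kHz ≤ fs/2 = 28.3 kHz, appears at 2.1 kHz.
2.1 kHz ≤ fs/2 = 28.3 kHz, passes unchanged.
144 kHz mod fs = 30.8 kHz.
30.8 kHz > fs/2 = 28.3 kHz, folds to fs − 30.8 kHz = 25.8 kHz.
115.2 kHz mod fs = 2 kHz.
2 kHz ≤ fs/2 = 28.3 kHz, appears at 2 kHz.
2.2 kHz ≤ fs/2 = 28.3 kHz, passes unchanged.
Distinct values: {2 kHz, 2.1 kHz, 2.2 kHz, 25.8 kHz}.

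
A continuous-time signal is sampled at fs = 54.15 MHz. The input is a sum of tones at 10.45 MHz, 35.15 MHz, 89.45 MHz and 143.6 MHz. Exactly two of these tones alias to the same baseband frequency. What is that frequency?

18.85 MHz

fs/2 = 27.075 MHz.
10.45 MHz ≤ fs/2 = 27.075 MHz, passes unchanged.
35.15 MHz > fs/2 = 27.075 MHz, folds to fs − 35.15 MHz = 19 MHz.
89.45 MHz mod fs = 35.3 MHz.
35.3 MHz > fs/2 = 27.075 MHz, folds to fs − 35.3 MHz = 18.85 MHz.
143.6 MHz mod fs = 35.3 MHz.
35.3 MHz > fs/2 = 27.075 MHz, folds to fs − 35.3 MHz = 18.85 MHz.
89.45 MHz and 143.6 MHz both map to 18.85 MHz.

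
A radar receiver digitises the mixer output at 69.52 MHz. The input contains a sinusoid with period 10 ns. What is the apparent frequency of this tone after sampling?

30.48 MHz

T = 10 ns → f = 1/T = 100 MHz.
100 MHz mod fs = 30.48 MHz.
30.48 MHz ≤ fs/2 = 34.76 MHz, appears at 30.48 MHz.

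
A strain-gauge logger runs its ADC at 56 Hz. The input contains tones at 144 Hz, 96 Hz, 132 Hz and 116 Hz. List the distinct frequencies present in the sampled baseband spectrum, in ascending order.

4 Hz, 16 Hz, 20 Hz, 24 Hz

fs/2 = 28 Hz.
144 Hz mod fs = 32 Hz.
32 Hz > fs/2 = 28 Hz, folds to fs − 32 Hz = 24 Hz.
96 Hz mod fs = 40 Hz.
40 Hz > fs/2 = 28 Hz, folds to fs − 40 Hz = 16 Hz.
132 Hz mod fs = 20 Hz.
20 Hz ≤ fs/2 = 28 Hz, appears at 20 Hz.
116 Hz mod fs = 4 Hz.
4 Hz ≤ fs/2 = 28 Hz, appears at 4 Hz.
Distinct values: {4 Hz, 16 Hz, 20 Hz, 24 Hz}.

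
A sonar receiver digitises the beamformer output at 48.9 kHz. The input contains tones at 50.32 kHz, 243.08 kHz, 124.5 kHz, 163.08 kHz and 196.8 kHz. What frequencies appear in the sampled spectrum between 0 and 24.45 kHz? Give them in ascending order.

fs/2 = 24.45 kHz.
50.32 kHz mod fs = 1.42 kHz.
1.42 kHz ≤ fs/2 = 24.45 kHz, appears at 1.42 kHz.
243.08 kHz mod fs = 47.48 kHz.
47.48 kHz > fs/2 = 24.45 kHz, folds to fs − 47.48 kHz = 1.42 kHz.
124.5 kHz mod fs = 26.7 kHz.
26.7 kHz > fs/2 = 24.45 kHz, folds to fs − 26.7 kHz = 22.2 kHz.
163.08 kHz mod fs = 16.38 kHz.
16.38 kHz ≤ fs/2 = 24.45 kHz, appears at 16.38 kHz.
196.8 kHz mod fs = 1.2 kHz.
1.2 kHz ≤ fs/2 = 24.45 kHz, appears at 1.2 kHz.
Distinct values: {1.2 kHz, 1.42 kHz, 16.38 kHz, 22.2 kHz}.

1.2 kHz, 1.42 kHz, 16.38 kHz, 22.2 kHz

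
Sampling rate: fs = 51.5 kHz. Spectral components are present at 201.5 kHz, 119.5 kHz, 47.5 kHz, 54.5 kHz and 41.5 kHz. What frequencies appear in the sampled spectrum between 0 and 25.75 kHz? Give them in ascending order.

3 kHz, 4 kHz, 4.5 kHz, 10 kHz, 16.5 kHz

fs/2 = 25.75 kHz.
201.5 kHz mod fs = 47 kHz.
47 kHz > fs/2 = 25.75 kHz, folds to fs − 47 kHz = 4.5 kHz.
119.5 kHz mod fs = 16.5 kHz.
16.5 kHz ≤ fs/2 = 25.75 kHz, appears at 16.5 kHz.
47.5 kHz > fs/2 = 25.75 kHz, folds to fs − 47.5 kHz = 4 kHz.
54.5 kHz mod fs = 3 kHz.
3 kHz ≤ fs/2 = 25.75 kHz, appears at 3 kHz.
41.5 kHz > fs/2 = 25.75 kHz, folds to fs − 41.5 kHz = 10 kHz.
Distinct values: {3 kHz, 4 kHz, 4.5 kHz, 10 kHz, 16.5 kHz}.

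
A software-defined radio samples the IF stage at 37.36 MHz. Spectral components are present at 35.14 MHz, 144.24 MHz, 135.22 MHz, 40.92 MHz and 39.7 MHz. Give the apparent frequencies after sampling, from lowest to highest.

fs/2 = 18.68 MHz.
35.14 MHz > fs/2 = 18.68 MHz, folds to fs − 35.14 MHz = 2.22 MHz.
144.24 MHz mod fs = 32.16 MHz.
32.16 MHz > fs/2 = 18.68 MHz, folds to fs − 32.16 MHz = 5.2 MHz.
135.22 MHz mod fs = 23.14 MHz.
23.14 MHz > fs/2 = 18.68 MHz, folds to fs − 23.14 MHz = 14.22 MHz.
40.92 MHz mod fs = 3.56 MHz.
3.56 MHz ≤ fs/2 = 18.68 MHz, appears at 3.56 MHz.
39.7 MHz mod fs = 2.34 MHz.
2.34 MHz ≤ fs/2 = 18.68 MHz, appears at 2.34 MHz.
Distinct values: {2.22 MHz, 2.34 MHz, 3.56 MHz, 5.2 MHz, 14.22 MHz}.

2.22 MHz, 2.34 MHz, 3.56 MHz, 5.2 MHz, 14.22 MHz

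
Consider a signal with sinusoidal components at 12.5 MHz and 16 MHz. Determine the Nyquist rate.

32 MHz

Highest-frequency component: 16 MHz.
Nyquist rate = 2 × 16 MHz = 32 MHz.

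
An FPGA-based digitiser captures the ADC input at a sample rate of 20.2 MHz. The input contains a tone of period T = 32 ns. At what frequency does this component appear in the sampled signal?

9.15 MHz

T = 32 ns → f = 1/T = 31.25 MHz.
31.25 MHz mod fs = 11.05 MHz.
11.05 MHz > fs/2 = 10.1 MHz, folds to fs − 11.05 MHz = 9.15 MHz.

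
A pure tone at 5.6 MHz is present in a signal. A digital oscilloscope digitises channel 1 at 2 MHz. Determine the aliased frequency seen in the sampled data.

5.6 MHz mod fs = 1.6 MHz.
1.6 MHz > fs/2 = 1 MHz, folds to fs − 1.6 MHz = 0.4 MHz.

0.4 MHz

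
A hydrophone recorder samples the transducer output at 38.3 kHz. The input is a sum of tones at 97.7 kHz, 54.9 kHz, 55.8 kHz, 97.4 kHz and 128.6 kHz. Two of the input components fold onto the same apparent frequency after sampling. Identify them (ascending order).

fs/2 = 19.15 kHz.
97.7 kHz mod fs = 21.1 kHz.
21.1 kHz > fs/2 = 19.15 kHz, folds to fs − 21.1 kHz = 17.2 kHz.
54.9 kHz mod fs = 16.6 kHz.
16.6 kHz ≤ fs/2 = 19.15 kHz, appears at 16.6 kHz.
55.8 kHz mod fs = 17.5 kHz.
17.5 kHz ≤ fs/2 = 19.15 kHz, appears at 17.5 kHz.
97.4 kHz mod fs = 20.8 kHz.
20.8 kHz > fs/2 = 19.15 kHz, folds to fs − 20.8 kHz = 17.5 kHz.
128.6 kHz mod fs = 13.7 kHz.
13.7 kHz ≤ fs/2 = 19.15 kHz, appears at 13.7 kHz.
55.8 kHz and 97.4 kHz both map to 17.5 kHz.

55.8 kHz, 97.4 kHz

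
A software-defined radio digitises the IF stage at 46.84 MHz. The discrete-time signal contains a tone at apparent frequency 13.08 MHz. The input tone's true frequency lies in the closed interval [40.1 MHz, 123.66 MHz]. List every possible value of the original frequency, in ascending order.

Frequencies that alias to 13.08 MHz are k·fs ± 13.08 MHz for integer k ≥ 0.
k=0: 13.08 MHz.
k=1: 33.76 MHz, 59.92 MHz.
k=2: 80.6 MHz, 106.76 MHz.
k=3: 127.44 MHz, 153.6 MHz.
Within [40.1 MHz, 123.66 MHz]: 59.92 MHz, 80.6 MHz, 106.76 MHz.

59.92 MHz, 80.6 MHz, 106.76 MHz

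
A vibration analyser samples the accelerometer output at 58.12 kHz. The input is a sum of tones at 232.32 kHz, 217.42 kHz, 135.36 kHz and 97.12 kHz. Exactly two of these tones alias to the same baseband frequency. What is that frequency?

fs/2 = 29.06 kHz.
232.32 kHz mod fs = 57.96 kHz.
57.96 kHz > fs/2 = 29.06 kHz, folds to fs − 57.96 kHz = 0.16 kHz.
217.42 kHz mod fs = 43.06 kHz.
43.06 kHz > fs/2 = 29.06 kHz, folds to fs − 43.06 kHz = 15.06 kHz.
135.36 kHz mod fs = 19.12 kHz.
19.12 kHz ≤ fs/2 = 29.06 kHz, appears at 19.12 kHz.
97.12 kHz mod fs = 39 kHz.
39 kHz > fs/2 = 29.06 kHz, folds to fs − 39 kHz = 19.12 kHz.
97.12 kHz and 135.36 kHz both map to 19.12 kHz.

19.12 kHz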